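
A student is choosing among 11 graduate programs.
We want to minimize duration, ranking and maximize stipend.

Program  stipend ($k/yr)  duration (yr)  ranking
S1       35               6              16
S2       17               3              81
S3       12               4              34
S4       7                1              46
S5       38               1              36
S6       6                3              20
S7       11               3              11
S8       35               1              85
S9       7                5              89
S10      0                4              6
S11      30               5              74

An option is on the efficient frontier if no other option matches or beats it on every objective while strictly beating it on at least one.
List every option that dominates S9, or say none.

S2: stipend 17≥7, duration 3≤5, ranking 81≤89 — dominates S9.
S3: stipend 12≥7, duration 4≤5, ranking 34≤89 — dominates S9.
S4: stipend 7≥7, duration 1≤5, ranking 46≤89 — dominates S9.
S5: stipend 38≥7, duration 1≤5, ranking 36≤89 — dominates S9.
S7: stipend 11≥7, duration 3≤5, ranking 11≤89 — dominates S9.
S8: stipend 35≥7, duration 1≤5, ranking 85≤89 — dominates S9.
S11: stipend 30≥7, duration 5≤5, ranking 74≤89 — dominates S9.
Others (S1, S6, S10) are each worse than S9 on at least one objective.

S2, S3, S4, S5, S7, S8, S11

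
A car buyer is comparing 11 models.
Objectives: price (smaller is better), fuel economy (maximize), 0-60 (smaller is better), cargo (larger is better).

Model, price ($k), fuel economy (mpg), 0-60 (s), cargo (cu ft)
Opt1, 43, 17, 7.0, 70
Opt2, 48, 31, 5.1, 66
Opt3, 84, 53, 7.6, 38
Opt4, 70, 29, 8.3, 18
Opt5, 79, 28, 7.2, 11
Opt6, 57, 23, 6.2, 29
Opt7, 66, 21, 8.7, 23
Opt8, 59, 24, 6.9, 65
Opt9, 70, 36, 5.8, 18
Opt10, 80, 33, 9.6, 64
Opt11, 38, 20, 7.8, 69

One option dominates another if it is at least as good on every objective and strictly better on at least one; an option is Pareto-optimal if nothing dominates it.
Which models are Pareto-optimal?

Opt1, Opt2, Opt3, Opt9, Opt10, Opt11

Opt1: not dominated (best cargo).
Opt2: not dominated (best 0-60).
Opt3: not dominated (best fuel economy).
Opt4: dominated by Opt2 (price 48≤70, fuel economy 31≥29, 0-60 5.1≤8.3, cargo 66≥18).
Opt5: dominated by Opt2 (price 48≤79, fuel economy 31≥28, 0-60 5.1≤7.2, cargo 66≥11).
Opt6: dominated by Opt2 (price 48≤57, fuel economy 31≥23, 0-60 5.1≤6.2, cargo 66≥29).
Opt7: dominated by Opt2 (price 48≤66, fuel economy 31≥21, 0-60 5.1≤8.7, cargo 66≥23).
Opt8: dominated by Opt2 (price 48≤59, fuel economy 31≥24, 0-60 5.1≤6.9, cargo 66≥65).
Opt9: not dominated.
Opt10: not dominated.
Opt11: not dominated (best price).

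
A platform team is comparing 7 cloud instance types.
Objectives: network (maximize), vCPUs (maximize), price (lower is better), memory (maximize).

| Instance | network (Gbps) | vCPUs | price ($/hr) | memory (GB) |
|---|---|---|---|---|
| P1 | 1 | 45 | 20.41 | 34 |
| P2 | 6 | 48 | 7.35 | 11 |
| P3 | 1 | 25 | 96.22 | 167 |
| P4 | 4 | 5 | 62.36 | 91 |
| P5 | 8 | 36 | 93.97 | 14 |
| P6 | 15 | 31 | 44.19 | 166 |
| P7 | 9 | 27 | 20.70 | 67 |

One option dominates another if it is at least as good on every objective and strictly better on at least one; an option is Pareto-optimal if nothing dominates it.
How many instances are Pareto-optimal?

P1: not dominated.
P2: not dominated (best vCPUs).
P3: not dominated (best memory).
P4: dominated by P6 (network 15≥4, vCPUs 31≥5, price 44.19≤62.36, memory 166≥91).
P5: not dominated.
P6: not dominated (best network).
P7: not dominated.
Pareto-optimal: P1, P2, P3, P5, P6, P7 → 6.

6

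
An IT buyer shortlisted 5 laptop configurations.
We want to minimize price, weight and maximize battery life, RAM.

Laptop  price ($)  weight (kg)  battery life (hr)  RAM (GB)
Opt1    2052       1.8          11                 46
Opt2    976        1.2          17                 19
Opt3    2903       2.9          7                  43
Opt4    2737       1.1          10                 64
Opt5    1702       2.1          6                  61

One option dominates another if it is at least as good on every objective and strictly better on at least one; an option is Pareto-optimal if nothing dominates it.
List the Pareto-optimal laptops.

Opt1: not dominated.
Opt2: not dominated (best price).
Opt3: dominated by Opt1 (price 2052≤2903, weight 1.8≤2.9, battery life 11≥7, RAM 46≥43).
Opt4: not dominated (best weight).
Opt5: not dominated.

Opt1, Opt2, Opt4, Opt5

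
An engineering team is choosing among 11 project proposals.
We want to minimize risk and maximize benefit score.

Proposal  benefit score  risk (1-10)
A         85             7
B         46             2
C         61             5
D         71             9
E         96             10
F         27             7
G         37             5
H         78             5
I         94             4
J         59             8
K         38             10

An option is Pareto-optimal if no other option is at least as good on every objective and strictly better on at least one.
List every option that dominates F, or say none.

A: benefit score 85≥27, risk 7≤7 — dominates F.
B: benefit score 46≥27, risk 2≤7 — dominates F.
C: benefit score 61≥27, risk 5≤7 — dominates F.
G: benefit score 37≥27, risk 5≤7 — dominates F.
H: benefit score 78≥27, risk 5≤7 — dominates F.
I: benefit score 94≥27, risk 4≤7 — dominates F.
Others (D, E, J, K) are each worse than F on at least one objective.

A, B, C, G, H, I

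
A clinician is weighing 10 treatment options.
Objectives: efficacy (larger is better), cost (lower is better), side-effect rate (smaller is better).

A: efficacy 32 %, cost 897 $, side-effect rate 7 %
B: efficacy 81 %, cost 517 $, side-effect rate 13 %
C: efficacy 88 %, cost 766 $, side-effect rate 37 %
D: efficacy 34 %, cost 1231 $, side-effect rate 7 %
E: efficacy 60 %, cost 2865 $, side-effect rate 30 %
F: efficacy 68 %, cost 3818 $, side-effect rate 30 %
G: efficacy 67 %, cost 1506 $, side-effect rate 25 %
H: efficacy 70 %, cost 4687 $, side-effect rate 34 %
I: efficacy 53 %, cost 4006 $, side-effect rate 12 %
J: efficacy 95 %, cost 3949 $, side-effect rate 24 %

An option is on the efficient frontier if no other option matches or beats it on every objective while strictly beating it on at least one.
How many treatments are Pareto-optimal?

6

A: not dominated.
B: not dominated (best cost).
C: not dominated.
D: not dominated.
E: dominated by B (efficacy 81≥60, cost 517≤2865, side-effect rate 13≤30).
F: dominated by B (efficacy 81≥68, cost 517≤3818, side-effect rate 13≤30).
G: dominated by B (efficacy 81≥67, cost 517≤1506, side-effect rate 13≤25).
H: dominated by B (efficacy 81≥70, cost 517≤4687, side-effect rate 13≤34).
I: not dominated.
J: not dominated (best efficacy).
Pareto-optimal: A, B, C, D, I, J → 6.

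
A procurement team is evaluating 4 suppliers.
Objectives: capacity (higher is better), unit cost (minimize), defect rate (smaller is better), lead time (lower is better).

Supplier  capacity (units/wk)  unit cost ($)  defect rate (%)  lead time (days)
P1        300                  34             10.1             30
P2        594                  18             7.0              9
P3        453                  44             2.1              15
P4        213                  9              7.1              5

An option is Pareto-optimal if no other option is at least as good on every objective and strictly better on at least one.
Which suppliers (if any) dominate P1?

P2: capacity 594≥300, unit cost 18≤34, defect rate 7.0≤10.1, lead time 9≤30 — dominates P1.
Others (P3, P4) are each worse than P1 on at least one objective.

P2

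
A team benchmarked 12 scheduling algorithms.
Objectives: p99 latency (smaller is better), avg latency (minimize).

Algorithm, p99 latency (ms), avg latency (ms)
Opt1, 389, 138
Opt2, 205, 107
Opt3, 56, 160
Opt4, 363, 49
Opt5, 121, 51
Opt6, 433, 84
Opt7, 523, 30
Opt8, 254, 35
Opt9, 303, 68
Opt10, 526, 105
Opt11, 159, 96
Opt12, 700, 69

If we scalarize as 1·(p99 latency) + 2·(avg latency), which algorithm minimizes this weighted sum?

Opt1: 1·389 + 2·138 = 665
Opt2: 1·205 + 2·107 = 419
Opt3: 1·56 + 2·160 = 376
Opt4: 1·363 + 2·49 = 461
Opt5: 1·121 + 2·51 = 223
Opt6: 1·433 + 2·84 = 601
Opt7: 1·523 + 2·30 = 583
Opt8: 1·254 + 2·35 = 324
Opt9: 1·303 + 2·68 = 439
Opt10: 1·526 + 2·105 = 736
Opt11: 1·159 + 2·96 = 351
Opt12: 1·700 + 2·69 = 838
Lowest: Opt5 at 223.

Opt5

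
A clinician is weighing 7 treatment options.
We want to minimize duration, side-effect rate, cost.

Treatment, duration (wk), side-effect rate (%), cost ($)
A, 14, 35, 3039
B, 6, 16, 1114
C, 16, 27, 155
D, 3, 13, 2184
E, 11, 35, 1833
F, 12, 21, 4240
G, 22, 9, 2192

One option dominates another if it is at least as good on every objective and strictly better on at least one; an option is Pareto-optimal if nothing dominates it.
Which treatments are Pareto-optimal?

A: dominated by B (duration 6≤14, side-effect rate 16≤35, cost 1114≤3039).
B: not dominated.
C: not dominated (best cost).
D: not dominated (best duration).
E: dominated by B (duration 6≤11, side-effect rate 16≤35, cost 1114≤1833).
F: dominated by B (duration 6≤12, side-effect rate 16≤21, cost 1114≤4240).
G: not dominated (best side-effect rate).

B, C, D, G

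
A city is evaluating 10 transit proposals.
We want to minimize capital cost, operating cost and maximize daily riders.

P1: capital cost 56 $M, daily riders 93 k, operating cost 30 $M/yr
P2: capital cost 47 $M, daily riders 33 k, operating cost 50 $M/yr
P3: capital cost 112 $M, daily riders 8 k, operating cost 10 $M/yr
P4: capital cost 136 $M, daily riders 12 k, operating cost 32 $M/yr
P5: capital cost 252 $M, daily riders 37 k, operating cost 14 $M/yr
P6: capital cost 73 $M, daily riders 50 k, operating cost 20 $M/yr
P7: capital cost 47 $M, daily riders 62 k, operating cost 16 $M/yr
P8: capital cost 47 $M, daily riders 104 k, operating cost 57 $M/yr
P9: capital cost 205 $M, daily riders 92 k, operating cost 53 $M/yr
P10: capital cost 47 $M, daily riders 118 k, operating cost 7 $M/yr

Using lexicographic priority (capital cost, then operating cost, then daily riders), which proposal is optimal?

P10

First minimize capital cost: best is 47, kept {P2, P7, P8, P10}.
Then minimize operating cost: best is 7, kept {P10}.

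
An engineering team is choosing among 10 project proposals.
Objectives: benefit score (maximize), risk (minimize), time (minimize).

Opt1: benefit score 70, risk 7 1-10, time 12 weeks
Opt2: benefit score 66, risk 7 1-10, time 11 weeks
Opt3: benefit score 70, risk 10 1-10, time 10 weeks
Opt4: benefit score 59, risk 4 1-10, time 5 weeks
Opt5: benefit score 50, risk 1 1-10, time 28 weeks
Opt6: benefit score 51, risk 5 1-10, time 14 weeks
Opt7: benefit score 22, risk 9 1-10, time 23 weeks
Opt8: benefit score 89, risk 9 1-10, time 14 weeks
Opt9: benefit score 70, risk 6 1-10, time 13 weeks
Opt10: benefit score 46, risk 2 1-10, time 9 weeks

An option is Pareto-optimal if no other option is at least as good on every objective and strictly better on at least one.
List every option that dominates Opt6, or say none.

Opt4

Opt4: benefit score 59≥51, risk 4≤5, time 5≤14 — dominates Opt6.
Others (Opt1, Opt2, Opt3, Opt5, Opt7, Opt8, Opt9, Opt10) are each worse than Opt6 on at least one objective.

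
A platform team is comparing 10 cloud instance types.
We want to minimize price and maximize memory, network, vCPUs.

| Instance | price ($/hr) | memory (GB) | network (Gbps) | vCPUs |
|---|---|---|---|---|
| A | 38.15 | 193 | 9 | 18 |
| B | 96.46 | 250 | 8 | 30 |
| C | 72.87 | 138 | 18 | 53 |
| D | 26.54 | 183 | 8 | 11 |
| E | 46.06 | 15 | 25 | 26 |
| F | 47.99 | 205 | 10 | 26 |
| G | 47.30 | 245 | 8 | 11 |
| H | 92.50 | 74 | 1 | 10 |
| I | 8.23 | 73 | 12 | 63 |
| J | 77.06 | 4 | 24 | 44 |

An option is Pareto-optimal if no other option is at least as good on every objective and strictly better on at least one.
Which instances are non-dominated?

A: not dominated.
B: not dominated (best memory).
C: not dominated.
D: not dominated.
E: not dominated (best network).
F: not dominated.
G: not dominated.
H: dominated by A (price 38.15≤92.50, memory 193≥74, network 9≥1, vCPUs 18≥10).
I: not dominated (best price).
J: not dominated.

A, B, C, D, E, F, G, I, J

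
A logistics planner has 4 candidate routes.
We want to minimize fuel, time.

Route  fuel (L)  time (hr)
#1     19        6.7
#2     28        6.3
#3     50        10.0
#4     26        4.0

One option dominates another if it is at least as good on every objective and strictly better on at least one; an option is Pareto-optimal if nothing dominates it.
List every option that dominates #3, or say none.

#1, #2, #4

#1: fuel 19≤50, time 6.7≤10.0 — dominates #3.
#2: fuel 28≤50, time 6.3≤10.0 — dominates #3.
#4: fuel 26≤50, time 4.0≤10.0 — dominates #3.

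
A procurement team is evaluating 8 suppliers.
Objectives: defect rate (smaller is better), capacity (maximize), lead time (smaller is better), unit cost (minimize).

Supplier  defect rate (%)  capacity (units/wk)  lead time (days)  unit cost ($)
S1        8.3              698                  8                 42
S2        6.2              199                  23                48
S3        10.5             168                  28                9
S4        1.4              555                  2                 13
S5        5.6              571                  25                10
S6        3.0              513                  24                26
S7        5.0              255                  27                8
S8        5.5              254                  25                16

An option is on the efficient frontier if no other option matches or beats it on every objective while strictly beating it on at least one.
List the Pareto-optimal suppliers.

S1: not dominated (best capacity).
S2: dominated by S4 (defect rate 1.4≤6.2, capacity 555≥199, lead time 2≤23, unit cost 13≤48).
S3: dominated by S7 (defect rate 5.0≤10.5, capacity 255≥168, lead time 27≤28, unit cost 8≤9).
S4: not dominated (best defect rate).
S5: not dominated.
S6: dominated by S4 (defect rate 1.4≤3.0, capacity 555≥513, lead time 2≤24, unit cost 13≤26).
S7: not dominated (best unit cost).
S8: dominated by S4 (defect rate 1.4≤5.5, capacity 555≥254, lead time 2≤25, unit cost 13≤16).

S1, S4, S5, S7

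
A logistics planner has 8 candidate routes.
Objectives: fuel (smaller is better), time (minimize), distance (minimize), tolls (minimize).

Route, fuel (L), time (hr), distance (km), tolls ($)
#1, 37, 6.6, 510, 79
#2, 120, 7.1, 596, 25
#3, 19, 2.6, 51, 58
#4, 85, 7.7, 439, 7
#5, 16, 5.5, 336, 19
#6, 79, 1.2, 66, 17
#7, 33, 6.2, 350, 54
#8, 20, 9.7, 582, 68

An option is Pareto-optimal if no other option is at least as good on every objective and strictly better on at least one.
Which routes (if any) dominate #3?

none

#1: worse on fuel (37 vs 19).
#2: worse on fuel (120 vs 19).
#4: worse on fuel (85 vs 19).
#5: worse on time (5.5 vs 2.6).
#6: worse on fuel (79 vs 19).
#7: worse on fuel (33 vs 19).
#8: worse on fuel (20 vs 19).
No option dominates #3.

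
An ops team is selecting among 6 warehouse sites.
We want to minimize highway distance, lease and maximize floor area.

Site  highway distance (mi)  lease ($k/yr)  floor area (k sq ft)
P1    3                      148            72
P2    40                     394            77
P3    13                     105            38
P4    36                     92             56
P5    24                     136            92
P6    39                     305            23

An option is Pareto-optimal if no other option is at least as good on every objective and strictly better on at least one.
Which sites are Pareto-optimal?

P1, P3, P4, P5

P1: not dominated (best highway distance).
P2: dominated by P5 (highway distance 24≤40, lease 136≤394, floor area 92≥77).
P3: not dominated.
P4: not dominated (best lease).
P5: not dominated (best floor area).
P6: dominated by P1 (highway distance 3≤39, lease 148≤305, floor area 72≥23).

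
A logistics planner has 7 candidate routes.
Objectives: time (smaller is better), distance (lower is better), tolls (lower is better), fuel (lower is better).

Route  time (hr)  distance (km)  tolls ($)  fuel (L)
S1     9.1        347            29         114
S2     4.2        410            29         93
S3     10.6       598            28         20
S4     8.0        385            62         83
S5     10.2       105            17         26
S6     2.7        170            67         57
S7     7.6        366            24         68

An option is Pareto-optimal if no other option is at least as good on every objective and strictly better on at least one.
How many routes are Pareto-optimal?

6

S1: not dominated.
S2: not dominated.
S3: not dominated (best fuel).
S4: dominated by S7 (time 7.6≤8.0, distance 366≤385, tolls 24≤62, fuel 68≤83).
S5: not dominated (best distance).
S6: not dominated (best time).
S7: not dominated.
Pareto-optimal: S1, S2, S3, S5, S6, S7 → 6.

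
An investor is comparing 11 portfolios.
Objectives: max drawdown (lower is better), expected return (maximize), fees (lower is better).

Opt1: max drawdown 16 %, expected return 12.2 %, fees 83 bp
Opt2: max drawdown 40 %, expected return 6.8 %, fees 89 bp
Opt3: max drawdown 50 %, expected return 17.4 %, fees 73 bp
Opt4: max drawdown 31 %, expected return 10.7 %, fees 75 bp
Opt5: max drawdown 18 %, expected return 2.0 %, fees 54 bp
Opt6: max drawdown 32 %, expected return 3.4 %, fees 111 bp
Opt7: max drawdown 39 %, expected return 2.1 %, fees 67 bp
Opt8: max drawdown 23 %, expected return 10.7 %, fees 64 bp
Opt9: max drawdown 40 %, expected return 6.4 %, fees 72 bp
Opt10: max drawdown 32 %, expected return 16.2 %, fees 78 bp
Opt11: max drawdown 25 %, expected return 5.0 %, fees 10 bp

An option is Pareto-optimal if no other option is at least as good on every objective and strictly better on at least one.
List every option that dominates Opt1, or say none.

none

Opt2: worse on max drawdown (40 vs 16).
Opt3: worse on max drawdown (50 vs 16).
Opt4: worse on max drawdown (31 vs 16).
Opt5: worse on max drawdown (18 vs 16).
Opt6: worse on max drawdown (32 vs 16).
Opt7: worse on max drawdown (39 vs 16).
Opt8: worse on max drawdown (23 vs 16).
Opt9: worse on max drawdown (40 vs 16).
Opt10: worse on max drawdown (32 vs 16).
Opt11: worse on max drawdown (25 vs 16).
No option dominates Opt1.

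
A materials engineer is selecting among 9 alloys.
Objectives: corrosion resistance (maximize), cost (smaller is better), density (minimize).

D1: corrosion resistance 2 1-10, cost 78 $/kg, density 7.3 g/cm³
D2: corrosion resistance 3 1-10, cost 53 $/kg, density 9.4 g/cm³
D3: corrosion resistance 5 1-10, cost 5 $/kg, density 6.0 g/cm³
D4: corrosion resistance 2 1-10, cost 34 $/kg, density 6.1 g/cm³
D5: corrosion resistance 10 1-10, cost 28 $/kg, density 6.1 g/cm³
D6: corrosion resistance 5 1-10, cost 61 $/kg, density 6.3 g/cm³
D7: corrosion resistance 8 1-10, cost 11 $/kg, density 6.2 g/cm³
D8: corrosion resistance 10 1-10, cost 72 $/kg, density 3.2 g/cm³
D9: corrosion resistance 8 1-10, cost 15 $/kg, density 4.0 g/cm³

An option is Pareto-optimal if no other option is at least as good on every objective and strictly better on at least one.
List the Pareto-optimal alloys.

D1: dominated by D3 (corrosion resistance 5≥2, cost 5≤78, density 6.0≤7.3).
D2: dominated by D3 (corrosion resistance 5≥3, cost 5≤53, density 6.0≤9.4).
D3: not dominated (best cost).
D4: dominated by D3 (corrosion resistance 5≥2, cost 5≤34, density 6.0≤6.1).
D5: not dominated.
D6: dominated by D3 (corrosion resistance 5≥5, cost 5≤61, density 6.0≤6.3).
D7: not dominated.
D8: not dominated (best density).
D9: not dominated.

D3, D5, D7, D8, D9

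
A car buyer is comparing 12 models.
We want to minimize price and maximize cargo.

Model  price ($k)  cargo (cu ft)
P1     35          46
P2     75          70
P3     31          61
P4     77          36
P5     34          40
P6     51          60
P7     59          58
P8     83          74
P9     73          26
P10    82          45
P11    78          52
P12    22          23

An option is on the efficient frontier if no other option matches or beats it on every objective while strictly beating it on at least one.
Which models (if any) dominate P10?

P1, P2, P3, P6, P7, P11

P1: price 35≤82, cargo 46≥45 — dominates P10.
P2: price 75≤82, cargo 70≥45 — dominates P10.
P3: price 31≤82, cargo 61≥45 — dominates P10.
P6: price 51≤82, cargo 60≥45 — dominates P10.
P7: price 59≤82, cargo 58≥45 — dominates P10.
P11: price 78≤82, cargo 52≥45 — dominates P10.
Others (P4, P5, P8, P9, P12) are each worse than P10 on at least one objective.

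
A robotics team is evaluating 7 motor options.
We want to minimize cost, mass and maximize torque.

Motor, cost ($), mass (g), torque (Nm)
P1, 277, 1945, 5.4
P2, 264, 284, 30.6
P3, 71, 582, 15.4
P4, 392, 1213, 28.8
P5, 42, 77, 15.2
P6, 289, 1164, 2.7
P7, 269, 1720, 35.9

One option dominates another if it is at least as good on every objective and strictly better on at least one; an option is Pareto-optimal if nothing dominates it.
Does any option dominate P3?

P1: worse on cost (277 vs 71).
P2: worse on cost (264 vs 71).
P4: worse on cost (392 vs 71).
P5: worse on torque (15.2 vs 15.4).
P6: worse on cost (289 vs 71).
P7: worse on cost (269 vs 71).
No option is at least as good as P3 on every objective and strictly better on one.

No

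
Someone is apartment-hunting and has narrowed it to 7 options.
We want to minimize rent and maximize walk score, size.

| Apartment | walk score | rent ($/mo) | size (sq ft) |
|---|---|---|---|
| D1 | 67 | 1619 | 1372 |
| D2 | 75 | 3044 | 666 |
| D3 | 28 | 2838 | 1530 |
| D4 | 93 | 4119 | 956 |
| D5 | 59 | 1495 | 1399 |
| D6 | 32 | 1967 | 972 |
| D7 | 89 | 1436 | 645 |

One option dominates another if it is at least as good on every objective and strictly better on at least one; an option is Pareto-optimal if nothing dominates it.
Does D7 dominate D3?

No

D7 vs D3: D7 is worse on size (645 vs 1530), so it does not dominate D3.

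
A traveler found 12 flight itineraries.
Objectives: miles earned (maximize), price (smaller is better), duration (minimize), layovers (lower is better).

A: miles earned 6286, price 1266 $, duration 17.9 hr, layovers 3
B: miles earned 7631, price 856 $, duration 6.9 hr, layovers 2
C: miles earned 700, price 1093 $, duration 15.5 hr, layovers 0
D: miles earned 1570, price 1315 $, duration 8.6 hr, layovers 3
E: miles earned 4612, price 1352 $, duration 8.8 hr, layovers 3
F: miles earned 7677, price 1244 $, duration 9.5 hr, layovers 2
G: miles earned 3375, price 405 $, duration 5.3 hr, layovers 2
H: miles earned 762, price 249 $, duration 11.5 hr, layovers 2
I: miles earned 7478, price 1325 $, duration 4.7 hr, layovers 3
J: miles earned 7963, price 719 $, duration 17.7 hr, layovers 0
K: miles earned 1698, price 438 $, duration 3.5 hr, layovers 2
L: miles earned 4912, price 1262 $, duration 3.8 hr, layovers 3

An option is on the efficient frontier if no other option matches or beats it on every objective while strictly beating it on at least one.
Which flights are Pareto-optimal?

B, C, F, G, H, I, J, K, L

A: dominated by B (miles earned 7631≥6286, price 856≤1266, duration 6.9≤17.9, layovers 2≤3).
B: not dominated.
C: not dominated.
D: dominated by B (miles earned 7631≥1570, price 856≤1315, duration 6.9≤8.6, layovers 2≤3).
E: dominated by B (miles earned 7631≥4612, price 856≤1352, duration 6.9≤8.8, layovers 2≤3).
F: not dominated.
G: not dominated.
H: not dominated (best price).
I: not dominated.
J: not dominated (best miles earned).
K: not dominated (best duration).
L: not dominated.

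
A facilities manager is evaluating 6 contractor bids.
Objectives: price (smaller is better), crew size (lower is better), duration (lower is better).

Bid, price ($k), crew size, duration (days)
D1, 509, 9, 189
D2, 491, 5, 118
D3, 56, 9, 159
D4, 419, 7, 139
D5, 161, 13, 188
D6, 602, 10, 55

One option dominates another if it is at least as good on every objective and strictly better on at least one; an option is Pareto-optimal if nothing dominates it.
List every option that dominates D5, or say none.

D3: price 56≤161, crew size 9≤13, duration 159≤188 — dominates D5.
Others (D1, D2, D4, D6) are each worse than D5 on at least one objective.

D3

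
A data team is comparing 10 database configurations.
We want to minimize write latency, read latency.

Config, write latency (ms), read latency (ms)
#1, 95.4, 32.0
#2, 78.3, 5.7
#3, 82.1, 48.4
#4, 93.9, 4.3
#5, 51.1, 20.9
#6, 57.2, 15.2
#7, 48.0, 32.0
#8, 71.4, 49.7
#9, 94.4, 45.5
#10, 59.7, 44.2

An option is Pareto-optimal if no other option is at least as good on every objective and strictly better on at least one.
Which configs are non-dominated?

#1: dominated by #2 (write latency 78.3≤95.4, read latency 5.7≤32.0).
#2: not dominated.
#3: dominated by #2 (write latency 78.3≤82.1, read latency 5.7≤48.4).
#4: not dominated (best read latency).
#5: not dominated.
#6: not dominated.
#7: not dominated (best write latency).
#8: dominated by #5 (write latency 51.1≤71.4, read latency 20.9≤49.7).
#9: dominated by #2 (write latency 78.3≤94.4, read latency 5.7≤45.5).
#10: dominated by #5 (write latency 51.1≤59.7, read latency 20.9≤44.2).

#2, #4, #5, #6, #7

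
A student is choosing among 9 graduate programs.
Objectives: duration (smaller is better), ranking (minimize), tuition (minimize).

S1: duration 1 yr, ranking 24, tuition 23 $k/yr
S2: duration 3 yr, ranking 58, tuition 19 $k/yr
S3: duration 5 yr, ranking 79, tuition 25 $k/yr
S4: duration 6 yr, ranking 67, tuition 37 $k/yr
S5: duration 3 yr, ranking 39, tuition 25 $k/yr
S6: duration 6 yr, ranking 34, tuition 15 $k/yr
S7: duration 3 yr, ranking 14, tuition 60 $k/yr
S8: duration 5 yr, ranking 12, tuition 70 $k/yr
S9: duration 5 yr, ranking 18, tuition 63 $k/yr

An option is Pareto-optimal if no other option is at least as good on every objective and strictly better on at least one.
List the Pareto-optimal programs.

S1: not dominated (best duration).
S2: not dominated.
S3: dominated by S1 (duration 1≤5, ranking 24≤79, tuition 23≤25).
S4: dominated by S1 (duration 1≤6, ranking 24≤67, tuition 23≤37).
S5: dominated by S1 (duration 1≤3, ranking 24≤39, tuition 23≤25).
S6: not dominated (best tuition).
S7: not dominated.
S8: not dominated (best ranking).
S9: dominated by S7 (duration 3≤5, ranking 14≤18, tuition 60≤63).

S1, S2, S6, S7, S8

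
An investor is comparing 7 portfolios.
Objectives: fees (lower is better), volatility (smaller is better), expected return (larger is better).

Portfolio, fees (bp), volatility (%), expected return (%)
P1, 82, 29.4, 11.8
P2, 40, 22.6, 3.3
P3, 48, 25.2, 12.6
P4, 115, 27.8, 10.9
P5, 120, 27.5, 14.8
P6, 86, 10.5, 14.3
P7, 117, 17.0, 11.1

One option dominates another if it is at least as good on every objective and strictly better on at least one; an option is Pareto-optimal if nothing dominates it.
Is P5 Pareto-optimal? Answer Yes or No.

Yes

P1: worse on volatility (29.4 vs 27.5).
P2: worse on expected return (3.3 vs 14.8).
P3: worse on expected return (12.6 vs 14.8).
P4: worse on volatility (27.8 vs 27.5).
P6: worse on expected return (14.3 vs 14.8).
P7: worse on expected return (11.1 vs 14.8).
No option is at least as good as P5 on every objective and strictly better on one.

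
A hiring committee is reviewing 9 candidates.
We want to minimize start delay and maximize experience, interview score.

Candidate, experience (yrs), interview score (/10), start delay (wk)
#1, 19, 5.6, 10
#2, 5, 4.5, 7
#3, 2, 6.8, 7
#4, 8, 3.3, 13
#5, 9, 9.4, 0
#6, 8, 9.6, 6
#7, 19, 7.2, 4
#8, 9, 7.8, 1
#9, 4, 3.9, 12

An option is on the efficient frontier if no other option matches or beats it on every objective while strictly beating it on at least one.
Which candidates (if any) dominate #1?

#7: experience 19≥19, interview score 7.2≥5.6, start delay 4≤10 — dominates #1.
Others (#2, #3, #4, #5, #6, #8, #9) are each worse than #1 on at least one objective.

#7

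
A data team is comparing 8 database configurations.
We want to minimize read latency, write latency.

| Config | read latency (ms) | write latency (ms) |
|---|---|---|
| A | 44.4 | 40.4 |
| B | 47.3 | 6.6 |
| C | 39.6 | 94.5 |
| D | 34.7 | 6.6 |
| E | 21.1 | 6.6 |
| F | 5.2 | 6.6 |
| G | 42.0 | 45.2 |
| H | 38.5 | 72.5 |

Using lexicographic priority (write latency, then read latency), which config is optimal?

F

First minimize write latency: best is 6.6, kept {B, D, E, F}.
Then minimize read latency: best is 5.2, kept {F}.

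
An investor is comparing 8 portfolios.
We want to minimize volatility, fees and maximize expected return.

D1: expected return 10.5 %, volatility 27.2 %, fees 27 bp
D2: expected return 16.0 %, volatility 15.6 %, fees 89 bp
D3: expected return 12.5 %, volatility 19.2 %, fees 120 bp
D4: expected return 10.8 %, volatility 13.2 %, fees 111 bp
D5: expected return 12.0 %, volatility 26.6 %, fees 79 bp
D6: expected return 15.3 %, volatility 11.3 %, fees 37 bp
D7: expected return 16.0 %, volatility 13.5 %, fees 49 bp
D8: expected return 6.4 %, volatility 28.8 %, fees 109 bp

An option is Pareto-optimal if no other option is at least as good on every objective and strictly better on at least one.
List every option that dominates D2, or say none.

D7

D7: expected return 16.0≥16.0, volatility 13.5≤15.6, fees 49≤89 — dominates D2.
Others (D1, D3, D4, D5, D6, D8) are each worse than D2 on at least one objective.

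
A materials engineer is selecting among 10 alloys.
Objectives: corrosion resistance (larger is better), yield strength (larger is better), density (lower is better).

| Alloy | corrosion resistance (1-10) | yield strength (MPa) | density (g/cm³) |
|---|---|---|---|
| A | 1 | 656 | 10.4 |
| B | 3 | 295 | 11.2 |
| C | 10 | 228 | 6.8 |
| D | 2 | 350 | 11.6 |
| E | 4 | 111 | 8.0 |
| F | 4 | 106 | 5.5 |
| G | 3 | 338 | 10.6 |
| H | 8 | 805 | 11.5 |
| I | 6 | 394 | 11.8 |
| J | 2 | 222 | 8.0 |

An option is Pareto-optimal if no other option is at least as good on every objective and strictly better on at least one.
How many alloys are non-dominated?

A: not dominated.
B: dominated by G (corrosion resistance 3≥3, yield strength 338≥295, density 10.6≤11.2).
C: not dominated (best corrosion resistance).
D: dominated by H (corrosion resistance 8≥2, yield strength 805≥350, density 11.5≤11.6).
E: dominated by C (corrosion resistance 10≥4, yield strength 228≥111, density 6.8≤8.0).
F: not dominated (best density).
G: not dominated.
H: not dominated (best yield strength).
I: dominated by H (corrosion resistance 8≥6, yield strength 805≥394, density 11.5≤11.8).
J: dominated by C (corrosion resistance 10≥2, yield strength 228≥222, density 6.8≤8.0).
Pareto-optimal: A, C, F, G, H → 5.

5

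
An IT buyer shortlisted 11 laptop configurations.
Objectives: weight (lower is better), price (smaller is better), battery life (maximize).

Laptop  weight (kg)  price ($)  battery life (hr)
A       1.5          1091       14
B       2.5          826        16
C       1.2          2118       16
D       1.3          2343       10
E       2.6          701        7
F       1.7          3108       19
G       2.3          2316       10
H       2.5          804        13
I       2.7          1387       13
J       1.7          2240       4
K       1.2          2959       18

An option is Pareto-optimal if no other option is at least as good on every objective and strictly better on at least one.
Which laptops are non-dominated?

A, B, C, E, F, H, K

A: not dominated.
B: not dominated.
C: not dominated.
D: dominated by C (weight 1.2≤1.3, price 2118≤2343, battery life 16≥10).
E: not dominated (best price).
F: not dominated (best battery life).
G: dominated by A (weight 1.5≤2.3, price 1091≤2316, battery life 14≥10).
H: not dominated.
I: dominated by A (weight 1.5≤2.7, price 1091≤1387, battery life 14≥13).
J: dominated by A (weight 1.5≤1.7, price 1091≤2240, battery life 14≥4).
K: not dominated.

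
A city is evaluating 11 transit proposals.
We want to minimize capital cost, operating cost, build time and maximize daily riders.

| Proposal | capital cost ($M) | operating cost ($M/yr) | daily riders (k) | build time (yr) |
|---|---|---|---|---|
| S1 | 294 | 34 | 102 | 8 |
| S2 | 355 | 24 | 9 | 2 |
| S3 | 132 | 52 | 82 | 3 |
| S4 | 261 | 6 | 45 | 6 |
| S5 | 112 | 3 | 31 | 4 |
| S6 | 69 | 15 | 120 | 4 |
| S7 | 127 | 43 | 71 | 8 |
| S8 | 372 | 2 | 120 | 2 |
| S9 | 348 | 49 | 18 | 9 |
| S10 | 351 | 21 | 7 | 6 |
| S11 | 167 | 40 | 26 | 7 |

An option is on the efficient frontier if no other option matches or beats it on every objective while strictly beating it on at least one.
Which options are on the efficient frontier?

S1: dominated by S6 (capital cost 69≤294, operating cost 15≤34, daily riders 120≥102, build time 4≤8).
S2: not dominated.
S3: not dominated.
S4: not dominated.
S5: not dominated.
S6: not dominated (best capital cost).
S7: dominated by S6 (capital cost 69≤127, operating cost 15≤43, daily riders 120≥71, build time 4≤8).
S8: not dominated (best operating cost).
S9: dominated by S1 (capital cost 294≤348, operating cost 34≤49, daily riders 102≥18, build time 8≤9).
S10: dominated by S4 (capital cost 261≤351, operating cost 6≤21, daily riders 45≥7, build time 6≤6).
S11: dominated by S5 (capital cost 112≤167, operating cost 3≤40, daily riders 31≥26, build time 4≤7).

S2, S3, S4, S5, S6, S8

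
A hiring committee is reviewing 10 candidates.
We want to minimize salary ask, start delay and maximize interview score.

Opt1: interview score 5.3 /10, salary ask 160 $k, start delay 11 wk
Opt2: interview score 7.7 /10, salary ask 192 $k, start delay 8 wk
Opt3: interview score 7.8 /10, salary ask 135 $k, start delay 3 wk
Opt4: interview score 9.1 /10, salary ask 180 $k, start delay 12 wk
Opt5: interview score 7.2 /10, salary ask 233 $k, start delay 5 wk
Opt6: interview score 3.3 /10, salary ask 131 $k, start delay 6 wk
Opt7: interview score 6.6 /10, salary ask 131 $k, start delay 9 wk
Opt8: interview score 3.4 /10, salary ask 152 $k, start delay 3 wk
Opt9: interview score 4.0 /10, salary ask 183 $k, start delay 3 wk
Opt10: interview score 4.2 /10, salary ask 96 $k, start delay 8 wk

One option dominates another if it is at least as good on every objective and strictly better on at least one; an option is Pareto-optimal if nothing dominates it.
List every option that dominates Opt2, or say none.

Opt3: interview score 7.8≥7.7, salary ask 135≤192, start delay 3≤8 — dominates Opt2.
Others (Opt1, Opt4, Opt5, Opt6, Opt7, Opt8, Opt9, Opt10) are each worse than Opt2 on at least one objective.

Opt3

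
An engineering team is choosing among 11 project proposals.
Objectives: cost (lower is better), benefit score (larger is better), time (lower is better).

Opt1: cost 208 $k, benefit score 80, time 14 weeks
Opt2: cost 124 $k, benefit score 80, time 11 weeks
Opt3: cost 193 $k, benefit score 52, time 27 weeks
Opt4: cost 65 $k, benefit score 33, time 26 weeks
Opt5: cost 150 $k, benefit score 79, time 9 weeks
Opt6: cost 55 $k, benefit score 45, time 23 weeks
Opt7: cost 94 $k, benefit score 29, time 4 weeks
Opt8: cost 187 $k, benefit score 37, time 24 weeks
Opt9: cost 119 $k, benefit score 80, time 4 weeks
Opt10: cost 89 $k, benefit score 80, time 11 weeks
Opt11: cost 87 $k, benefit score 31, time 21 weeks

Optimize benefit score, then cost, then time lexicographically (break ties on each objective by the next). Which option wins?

Opt10

First maximize benefit score: best is 80, kept {Opt1, Opt2, Opt9, Opt10}.
Then minimize cost: best is 89, kept {Opt10}.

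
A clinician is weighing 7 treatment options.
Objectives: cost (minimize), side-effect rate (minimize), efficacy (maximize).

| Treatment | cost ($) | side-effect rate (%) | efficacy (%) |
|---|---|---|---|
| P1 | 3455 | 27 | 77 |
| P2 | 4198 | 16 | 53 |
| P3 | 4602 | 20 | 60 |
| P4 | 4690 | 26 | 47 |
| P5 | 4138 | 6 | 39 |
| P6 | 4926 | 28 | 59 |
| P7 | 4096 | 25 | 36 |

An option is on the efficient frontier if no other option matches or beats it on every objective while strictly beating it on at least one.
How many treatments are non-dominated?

5

P1: not dominated (best cost).
P2: not dominated.
P3: not dominated.
P4: dominated by P2 (cost 4198≤4690, side-effect rate 16≤26, efficacy 53≥47).
P5: not dominated (best side-effect rate).
P6: dominated by P1 (cost 3455≤4926, side-effect rate 27≤28, efficacy 77≥59).
P7: not dominated.
Pareto-optimal: P1, P2, P3, P5, P7 → 5.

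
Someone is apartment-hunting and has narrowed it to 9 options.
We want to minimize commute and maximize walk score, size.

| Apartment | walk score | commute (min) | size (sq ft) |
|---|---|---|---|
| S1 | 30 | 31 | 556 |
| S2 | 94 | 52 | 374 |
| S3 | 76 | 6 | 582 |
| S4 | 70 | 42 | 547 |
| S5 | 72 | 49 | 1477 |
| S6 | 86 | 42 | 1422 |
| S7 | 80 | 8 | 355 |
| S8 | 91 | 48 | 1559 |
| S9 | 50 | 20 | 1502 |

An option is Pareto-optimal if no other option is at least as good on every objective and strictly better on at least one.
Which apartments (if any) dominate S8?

none

S1: worse on walk score (30 vs 91).
S2: worse on commute (52 vs 48).
S3: worse on walk score (76 vs 91).
S4: worse on walk score (70 vs 91).
S5: worse on walk score (72 vs 91).
S6: worse on walk score (86 vs 91).
S7: worse on walk score (80 vs 91).
S9: worse on walk score (50 vs 91).
No option dominates S8.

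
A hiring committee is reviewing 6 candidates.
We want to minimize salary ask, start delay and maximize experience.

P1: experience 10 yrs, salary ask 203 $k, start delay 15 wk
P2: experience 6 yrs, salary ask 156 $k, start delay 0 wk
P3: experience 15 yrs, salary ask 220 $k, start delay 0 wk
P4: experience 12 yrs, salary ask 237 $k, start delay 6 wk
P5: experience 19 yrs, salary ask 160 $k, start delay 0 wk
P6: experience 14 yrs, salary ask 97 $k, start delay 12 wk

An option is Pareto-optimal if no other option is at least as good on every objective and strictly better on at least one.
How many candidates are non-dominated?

P1: dominated by P5 (experience 19≥10, salary ask 160≤203, start delay 0≤15).
P2: not dominated.
P3: dominated by P5 (experience 19≥15, salary ask 160≤220, start delay 0≤0).
P4: dominated by P3 (experience 15≥12, salary ask 220≤237, start delay 0≤6).
P5: not dominated (best experience).
P6: not dominated (best salary ask).
Pareto-optimal: P2, P5, P6 → 3.

3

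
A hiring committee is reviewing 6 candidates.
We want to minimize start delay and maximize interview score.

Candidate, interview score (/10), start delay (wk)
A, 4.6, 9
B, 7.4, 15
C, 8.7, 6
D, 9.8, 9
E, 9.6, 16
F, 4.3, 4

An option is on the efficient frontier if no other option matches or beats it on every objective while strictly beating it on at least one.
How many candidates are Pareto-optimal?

3

A: dominated by C (interview score 8.7≥4.6, start delay 6≤9).
B: dominated by C (interview score 8.7≥7.4, start delay 6≤15).
C: not dominated.
D: not dominated (best interview score).
E: dominated by D (interview score 9.8≥9.6, start delay 9≤16).
F: not dominated (best start delay).
Pareto-optimal: C, D, F → 3.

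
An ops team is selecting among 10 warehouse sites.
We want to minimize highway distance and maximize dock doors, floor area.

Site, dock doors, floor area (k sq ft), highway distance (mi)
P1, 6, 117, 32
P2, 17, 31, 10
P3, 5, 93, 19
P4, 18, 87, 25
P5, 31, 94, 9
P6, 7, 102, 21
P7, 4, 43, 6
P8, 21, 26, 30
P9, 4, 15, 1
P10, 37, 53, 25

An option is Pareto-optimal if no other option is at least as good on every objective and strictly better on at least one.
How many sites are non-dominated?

6

P1: not dominated (best floor area).
P2: dominated by P5 (dock doors 31≥17, floor area 94≥31, highway distance 9≤10).
P3: dominated by P5 (dock doors 31≥5, floor area 94≥93, highway distance 9≤19).
P4: dominated by P5 (dock doors 31≥18, floor area 94≥87, highway distance 9≤25).
P5: not dominated.
P6: not dominated.
P7: not dominated.
P8: dominated by P5 (dock doors 31≥21, floor area 94≥26, highway distance 9≤30).
P9: not dominated (best highway distance).
P10: not dominated (best dock doors).
Pareto-optimal: P1, P5, P6, P7, P9, P10 → 6.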